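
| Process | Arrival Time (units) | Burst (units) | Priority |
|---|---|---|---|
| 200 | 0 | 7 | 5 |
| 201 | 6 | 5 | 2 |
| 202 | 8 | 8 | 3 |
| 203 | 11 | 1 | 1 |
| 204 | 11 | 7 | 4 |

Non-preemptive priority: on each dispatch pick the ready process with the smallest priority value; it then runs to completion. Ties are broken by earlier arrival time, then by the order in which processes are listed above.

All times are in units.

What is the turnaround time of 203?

2

Gantt: | 200 0-7 | 201 7-12 | 203 12-13 | 202 13-21 | 204 21-28 |
Completion: 200=7  201=12  202=21  203=13  204=28
Turnaround(203) = completion − arrival = 13 − 11 = 2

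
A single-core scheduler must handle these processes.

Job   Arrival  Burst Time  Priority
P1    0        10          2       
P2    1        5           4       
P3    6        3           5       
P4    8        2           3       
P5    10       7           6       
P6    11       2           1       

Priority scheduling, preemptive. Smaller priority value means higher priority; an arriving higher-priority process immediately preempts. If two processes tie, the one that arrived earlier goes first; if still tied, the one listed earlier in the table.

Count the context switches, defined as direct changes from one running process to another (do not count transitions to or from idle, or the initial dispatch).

Gantt: | P1 0-10 | P4 10-11 | P6 11-13 | P4 13-14 | P2 14-19 | P3 19-22 | P5 22-29 |
Completion: P1=10  P2=19  P3=22  P4=14  P5=29  P6=13
Turnaround (C−A): P1=10  P2=18  P3=16  P4=6  P5=19  P6=2

6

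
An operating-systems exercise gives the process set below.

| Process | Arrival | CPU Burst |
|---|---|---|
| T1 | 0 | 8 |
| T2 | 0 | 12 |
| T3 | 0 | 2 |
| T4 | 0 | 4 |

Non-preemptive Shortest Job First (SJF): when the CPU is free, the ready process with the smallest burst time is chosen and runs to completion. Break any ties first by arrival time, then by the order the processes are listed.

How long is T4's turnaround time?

Timeline: | T3 0-2 | T4 2-6 | T1 6-14 | T2 14-26 |
Completion: T1=14  T2=26  T3=2  T4=6
Turnaround(T4) = completion − arrival = 6 − 0 = 6

6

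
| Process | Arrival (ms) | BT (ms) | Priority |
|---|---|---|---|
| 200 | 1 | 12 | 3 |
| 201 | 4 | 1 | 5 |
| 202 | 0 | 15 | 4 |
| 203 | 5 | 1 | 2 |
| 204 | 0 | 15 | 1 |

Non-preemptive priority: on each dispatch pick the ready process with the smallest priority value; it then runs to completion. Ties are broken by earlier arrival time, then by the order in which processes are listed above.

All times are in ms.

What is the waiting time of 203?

10

Schedule: | 204 0-15 | 203 15-16 | 200 16-28 | 202 28-43 | 201 43-44 |
Completion: 200=28  201=44  202=43  203=16  204=15
Turnaround (C−A): 200=27  201=40  202=43  203=11  204=15
Waiting(203) = turnaround − burst = 11 − 1 = 10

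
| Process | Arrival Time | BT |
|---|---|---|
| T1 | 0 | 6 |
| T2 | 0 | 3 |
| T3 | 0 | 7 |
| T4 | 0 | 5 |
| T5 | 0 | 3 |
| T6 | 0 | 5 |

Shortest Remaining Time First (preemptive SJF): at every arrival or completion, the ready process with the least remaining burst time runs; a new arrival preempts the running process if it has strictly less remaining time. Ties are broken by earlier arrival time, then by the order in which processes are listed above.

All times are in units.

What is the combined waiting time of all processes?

58

Timeline: | T2 0-3 | T5 3-6 | T4 6-11 | T6 11-16 | T1 16-22 | T3 22-29 |
Completion: T1=22  T2=3  T3=29  T4=11  T5=6  T6=16
Turnaround (C−A): T1=22  T2=3  T3=29  T4=11  T5=6  T6=16
Waiting = turnaround − burst: T1=16, T2=0, T3=22, T4=6, T5=3, T6=11
Total waiting = 16 + 0 + 22 + 6 + 3 + 11 = 58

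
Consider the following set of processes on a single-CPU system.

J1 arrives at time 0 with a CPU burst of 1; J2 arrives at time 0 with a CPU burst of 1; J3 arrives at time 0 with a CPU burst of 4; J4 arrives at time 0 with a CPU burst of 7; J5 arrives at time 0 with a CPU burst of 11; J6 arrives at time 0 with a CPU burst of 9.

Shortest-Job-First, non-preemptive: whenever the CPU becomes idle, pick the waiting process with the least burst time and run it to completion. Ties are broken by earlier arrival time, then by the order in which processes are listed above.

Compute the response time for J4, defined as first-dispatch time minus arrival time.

Gantt: | J1 0-1 | J2 1-2 | J3 2-6 | J4 6-13 | J6 13-22 | J5 22-33 |
Completion: J1=1  J2=2  J3=6  J4=13  J5=33  J6=22
Turnaround (C−A): J1=1  J2=2  J3=6  J4=13  J5=33  J6=22
Response(J4) = first start − arrival = 6 − 0 = 6

6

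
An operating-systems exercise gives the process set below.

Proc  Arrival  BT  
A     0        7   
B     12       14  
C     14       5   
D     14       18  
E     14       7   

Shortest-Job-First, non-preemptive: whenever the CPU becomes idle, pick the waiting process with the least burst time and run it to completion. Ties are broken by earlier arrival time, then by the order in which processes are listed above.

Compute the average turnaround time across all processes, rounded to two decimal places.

Schedule: | A 0-7 | idle 7-12 | B 12-26 | C 26-31 | E 31-38 | D 38-56 |
Completion: A=7  B=26  C=31  D=56  E=38
Turnaround (C−A): A=7  B=14  C=17  D=42  E=24
Turnaround times: A=7, B=14, C=17, D=42, E=24
Average turnaround = (7+14+17+42+24) / 5 = 104/5 = 20.80

20.80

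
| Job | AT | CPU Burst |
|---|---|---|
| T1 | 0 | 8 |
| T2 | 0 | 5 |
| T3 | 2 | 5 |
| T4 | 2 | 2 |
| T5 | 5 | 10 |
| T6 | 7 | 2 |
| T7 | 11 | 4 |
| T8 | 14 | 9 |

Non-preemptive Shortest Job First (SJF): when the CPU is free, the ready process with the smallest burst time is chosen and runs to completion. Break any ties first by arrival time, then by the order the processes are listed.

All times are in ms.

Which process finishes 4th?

Gantt: | T2 0-5 | T4 5-7 | T6 7-9 | T3 9-14 | T7 14-18 | T1 18-26 | T8 26-35 | T5 35-45 |
Completion: T1=26  T2=5  T3=14  T4=7  T5=45  T6=9  T7=18  T8=35
Finish order: T2 → T4 → T6 → T3 → T7 → T1 → T8 → T5

T3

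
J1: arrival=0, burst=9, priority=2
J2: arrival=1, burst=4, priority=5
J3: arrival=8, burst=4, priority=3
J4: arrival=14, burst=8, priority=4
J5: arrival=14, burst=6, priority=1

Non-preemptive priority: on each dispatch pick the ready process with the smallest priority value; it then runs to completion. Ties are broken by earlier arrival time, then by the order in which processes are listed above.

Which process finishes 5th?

J4

Schedule: | J1 0-9 | J3 9-13 | J2 13-17 | J5 17-23 | J4 23-31 |
Completion: J1=9  J2=17  J3=13  J4=31  J5=23
Turnaround (C−A): J1=9  J2=16  J3=5  J4=17  J5=9
Finish order: J1 → J3 → J2 → J5 → J4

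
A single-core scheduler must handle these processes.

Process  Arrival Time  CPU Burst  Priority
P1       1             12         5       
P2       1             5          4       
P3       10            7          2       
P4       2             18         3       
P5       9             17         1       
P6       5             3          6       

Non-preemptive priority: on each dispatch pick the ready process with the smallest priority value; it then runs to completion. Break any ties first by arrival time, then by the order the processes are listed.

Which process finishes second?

P4

Timeline: | idle 0-1 | P2 1-6 | P4 6-24 | P5 24-41 | P3 41-48 | P1 48-60 | P6 60-63 |
Completion: P1=60  P2=6  P3=48  P4=24  P5=41  P6=63
Turnaround (C−A): P1=59  P2=5  P3=38  P4=22  P5=32  P6=58
Finish order: P2 → P4 → P5 → P3 → P1 → P6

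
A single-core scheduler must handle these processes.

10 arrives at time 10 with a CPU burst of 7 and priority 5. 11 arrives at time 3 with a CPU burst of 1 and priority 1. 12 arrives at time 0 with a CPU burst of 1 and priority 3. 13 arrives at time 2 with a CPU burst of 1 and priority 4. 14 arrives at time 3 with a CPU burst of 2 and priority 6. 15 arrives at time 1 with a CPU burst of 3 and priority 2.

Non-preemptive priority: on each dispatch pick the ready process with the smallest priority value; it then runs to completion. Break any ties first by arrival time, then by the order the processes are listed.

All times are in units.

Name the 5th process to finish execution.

14

Schedule: | 12 0-1 | 15 1-4 | 11 4-5 | 13 5-6 | 14 6-8 | idle 8-10 | 10 10-17 |
Completion: 10=17  11=5  12=1  13=6  14=8  15=4
Finish order: 12 → 15 → 11 → 13 → 14 → 10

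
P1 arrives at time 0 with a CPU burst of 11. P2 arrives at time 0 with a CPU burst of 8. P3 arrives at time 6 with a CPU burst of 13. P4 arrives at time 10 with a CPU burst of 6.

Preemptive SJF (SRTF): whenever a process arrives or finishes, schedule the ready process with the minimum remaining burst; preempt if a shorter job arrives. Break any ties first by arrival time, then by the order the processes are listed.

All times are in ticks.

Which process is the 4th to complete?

P3

Schedule: | P2 0-8 | P1 8-10 | P4 10-16 | P1 16-25 | P3 25-38 |
Completion: P1=25  P2=8  P3=38  P4=16
Finish order: P2 → P4 → P1 → P3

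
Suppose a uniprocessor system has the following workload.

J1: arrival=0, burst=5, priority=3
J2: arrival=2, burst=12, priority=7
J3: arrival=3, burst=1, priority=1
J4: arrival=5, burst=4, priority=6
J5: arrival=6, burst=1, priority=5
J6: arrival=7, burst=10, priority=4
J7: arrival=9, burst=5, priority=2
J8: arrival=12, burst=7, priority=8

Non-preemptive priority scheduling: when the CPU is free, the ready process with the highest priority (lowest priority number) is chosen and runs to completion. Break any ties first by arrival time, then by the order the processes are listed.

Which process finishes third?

J5

Timeline: | J1 0-5 | J3 5-6 | J5 6-7 | J6 7-17 | J7 17-22 | J4 22-26 | J2 26-38 | J8 38-45 |
Completion: J1=5  J2=38  J3=6  J4=26  J5=7  J6=17  J7=22  J8=45
Turnaround (C−A): J1=5  J2=36  J3=3  J4=21  J5=1  J6=10  J7=13  J8=33
Finish order: J1 → J3 → J5 → J6 → J7 → J4 → J2 → J8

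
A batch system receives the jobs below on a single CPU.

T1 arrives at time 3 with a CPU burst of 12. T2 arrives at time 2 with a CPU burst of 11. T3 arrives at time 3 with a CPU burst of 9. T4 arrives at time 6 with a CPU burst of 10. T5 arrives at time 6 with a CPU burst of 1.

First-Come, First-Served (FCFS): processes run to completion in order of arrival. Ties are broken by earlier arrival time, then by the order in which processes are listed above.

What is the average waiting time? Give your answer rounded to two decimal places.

19.60

Schedule: | idle 0-2 | T2 2-13 | T1 13-25 | T3 25-34 | T4 34-44 | T5 44-45 |
Completion: T1=25  T2=13  T3=34  T4=44  T5=45
Waiting times: T1=10, T2=0, T3=22, T4=28, T5=38
Average waiting = (10+0+22+28+38) / 5 = 98/5 = 19.60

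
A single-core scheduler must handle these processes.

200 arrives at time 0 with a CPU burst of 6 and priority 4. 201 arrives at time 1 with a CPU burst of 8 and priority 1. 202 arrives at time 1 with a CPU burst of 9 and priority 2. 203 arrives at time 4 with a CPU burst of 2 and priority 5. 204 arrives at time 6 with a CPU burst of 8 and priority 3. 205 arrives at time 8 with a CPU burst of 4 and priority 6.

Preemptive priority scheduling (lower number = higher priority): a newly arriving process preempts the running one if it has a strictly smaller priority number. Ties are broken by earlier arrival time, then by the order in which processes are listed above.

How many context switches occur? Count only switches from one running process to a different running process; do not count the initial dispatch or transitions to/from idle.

6

Schedule: | 200 0-1 | 201 1-9 | 202 9-18 | 204 18-26 | 200 26-31 | 203 31-33 | 205 33-37 |
Completion: 200=31  201=9  202=18  203=33  204=26  205=37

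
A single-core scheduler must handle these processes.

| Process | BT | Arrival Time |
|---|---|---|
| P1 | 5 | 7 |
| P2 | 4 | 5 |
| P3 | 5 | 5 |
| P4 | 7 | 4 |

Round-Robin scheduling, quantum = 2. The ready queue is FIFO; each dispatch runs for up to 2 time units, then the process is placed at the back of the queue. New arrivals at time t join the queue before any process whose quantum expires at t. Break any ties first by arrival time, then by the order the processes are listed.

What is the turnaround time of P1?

Schedule: | idle 0-4 | P4 4-6 | P2 6-8 | P3 8-10 | P4 10-12 | P1 12-14 | P2 14-16 | P3 16-18 | P4 18-20 | P1 20-22 | P3 22-23 | P4 23-24 | P1 24-25 |
Completion: P1=25  P2=16  P3=23  P4=24
Turnaround(P1) = completion − arrival = 25 − 7 = 18

18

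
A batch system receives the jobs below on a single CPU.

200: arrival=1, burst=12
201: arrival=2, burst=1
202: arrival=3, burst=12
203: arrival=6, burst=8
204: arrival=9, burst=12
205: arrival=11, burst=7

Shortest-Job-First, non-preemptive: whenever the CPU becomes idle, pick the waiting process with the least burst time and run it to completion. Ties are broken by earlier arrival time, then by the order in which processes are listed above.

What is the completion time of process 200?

Timeline: | idle 0-1 | 200 1-13 | 201 13-14 | 205 14-21 | 203 21-29 | 202 29-41 | 204 41-53 |
Completion: 200=13  201=14  202=41  203=29  204=53  205=21

13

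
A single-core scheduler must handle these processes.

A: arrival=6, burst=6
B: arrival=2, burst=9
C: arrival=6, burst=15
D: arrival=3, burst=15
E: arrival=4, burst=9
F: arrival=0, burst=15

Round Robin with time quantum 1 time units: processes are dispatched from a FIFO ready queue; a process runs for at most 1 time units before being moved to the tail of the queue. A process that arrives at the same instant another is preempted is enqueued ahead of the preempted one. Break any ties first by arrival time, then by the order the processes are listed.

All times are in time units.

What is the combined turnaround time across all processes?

316

Schedule: | F 0-2 | B 2-3 | F 3-4 | D 4-5 | B 5-6 | E 6-7 | F 7-8 | D 8-9 | A 9-10 | C 10-11 | B 11-12 | E 12-13 | F 13-14 | D 14-15 | A 15-16 | C 16-17 | B 17-18 | E 18-19 | F 19-20 | D 20-21 | A 21-22 | C 22-23 | B 23-24 | E 24-25 | F 25-26 | D 26-27 | A 27-28 | C 28-29 | B 29-30 | E 30-31 | F 31-32 | D 32-33 | A 33-34 | C 34-35 | B 35-36 | E 36-37 | F 37-38 | D 38-39 | A 39-40 | C 40-41 | B 41-42 | E 42-43 | F 43-44 | D 44-45 | C 45-46 | B 46-47 | E 47-48 | F 48-49 | D 49-50 | C 50-51 | E 51-52 | F 52-53 | D 53-54 | C 54-55 | F 55-56 | D 56-57 | C 57-58 | F 58-59 | D 59-60 | C 60-61 | F 61-62 | D 62-63 | C 63-64 | D 64-65 | C 65-66 | D 66-67 | C 67-69 |
Completion: A=40  B=47  C=69  D=67  E=52  F=62
Turnaround = completion − arrival: A=34, B=45, C=63, D=64, E=48, F=62
Total turnaround = 34 + 45 + 63 + 64 + 48 + 62 = 316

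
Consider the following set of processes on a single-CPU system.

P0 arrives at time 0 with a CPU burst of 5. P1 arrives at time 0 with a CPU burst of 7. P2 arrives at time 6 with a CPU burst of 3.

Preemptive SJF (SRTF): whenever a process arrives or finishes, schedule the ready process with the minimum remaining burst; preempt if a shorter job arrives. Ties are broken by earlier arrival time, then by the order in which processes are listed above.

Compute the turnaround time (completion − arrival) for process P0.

Schedule: | P0 0-5 | P1 5-6 | P2 6-9 | P1 9-15 |
Completion: P0=5  P1=15  P2=9
Turnaround (C−A): P0=5  P1=15  P2=3
Turnaround(P0) = completion − arrival = 5 − 0 = 5

5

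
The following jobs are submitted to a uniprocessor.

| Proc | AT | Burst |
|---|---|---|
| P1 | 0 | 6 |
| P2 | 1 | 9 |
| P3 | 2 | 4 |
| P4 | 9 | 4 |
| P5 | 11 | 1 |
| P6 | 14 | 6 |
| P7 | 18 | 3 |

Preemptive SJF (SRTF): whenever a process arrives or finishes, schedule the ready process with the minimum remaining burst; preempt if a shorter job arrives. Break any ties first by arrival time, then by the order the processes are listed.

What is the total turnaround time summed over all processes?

Schedule: | P1 0-6 | P3 6-10 | P4 10-11 | P5 11-12 | P4 12-15 | P6 15-21 | P7 21-24 | P2 24-33 |
Completion: P1=6  P2=33  P3=10  P4=15  P5=12  P6=21  P7=24
Turnaround = completion − arrival: P1=6, P2=32, P3=8, P4=6, P5=1, P6=7, P7=6
Total turnaround = 6 + 32 + 8 + 6 + 1 + 7 + 6 = 66

66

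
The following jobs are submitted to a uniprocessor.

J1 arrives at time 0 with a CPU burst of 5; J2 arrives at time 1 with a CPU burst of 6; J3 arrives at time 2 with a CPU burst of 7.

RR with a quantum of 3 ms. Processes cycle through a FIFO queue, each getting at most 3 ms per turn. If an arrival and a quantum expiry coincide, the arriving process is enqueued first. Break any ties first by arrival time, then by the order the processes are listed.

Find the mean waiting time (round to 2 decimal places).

7.33

Schedule: | J1 0-3 | J2 3-6 | J3 6-9 | J1 9-11 | J2 11-14 | J3 14-18 |
Completion: J1=11  J2=14  J3=18
Waiting times: J1=6, J2=7, J3=9
Average waiting = (6+7+9) / 3 = 22/3 = 7.33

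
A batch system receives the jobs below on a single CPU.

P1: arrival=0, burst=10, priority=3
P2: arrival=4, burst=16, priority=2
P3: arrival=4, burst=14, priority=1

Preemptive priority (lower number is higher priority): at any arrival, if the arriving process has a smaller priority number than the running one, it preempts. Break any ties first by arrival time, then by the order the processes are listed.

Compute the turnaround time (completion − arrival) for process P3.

Schedule: | P1 0-4 | P3 4-18 | P2 18-34 | P1 34-40 |
Completion: P1=40  P2=34  P3=18
Turnaround (C−A): P1=40  P2=30  P3=14
Turnaround(P3) = completion − arrival = 18 − 4 = 14

14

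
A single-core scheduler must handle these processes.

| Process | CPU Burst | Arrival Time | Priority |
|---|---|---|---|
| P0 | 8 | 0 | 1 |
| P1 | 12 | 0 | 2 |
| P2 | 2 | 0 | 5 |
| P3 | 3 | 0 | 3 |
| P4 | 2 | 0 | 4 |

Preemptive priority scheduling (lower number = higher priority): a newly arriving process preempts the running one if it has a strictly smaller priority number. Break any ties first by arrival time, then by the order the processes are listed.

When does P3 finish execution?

Schedule: | P0 0-8 | P1 8-20 | P3 20-23 | P4 23-25 | P2 25-27 |
Completion: P0=8  P1=20  P2=27  P3=23  P4=25

23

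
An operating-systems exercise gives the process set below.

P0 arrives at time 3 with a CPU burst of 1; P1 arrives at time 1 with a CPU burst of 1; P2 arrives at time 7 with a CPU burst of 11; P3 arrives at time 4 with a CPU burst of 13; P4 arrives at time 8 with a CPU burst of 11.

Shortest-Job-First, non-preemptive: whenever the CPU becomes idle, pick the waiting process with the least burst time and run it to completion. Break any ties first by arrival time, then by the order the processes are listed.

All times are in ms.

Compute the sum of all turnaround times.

67

Timeline: | idle 0-1 | P1 1-2 | idle 2-3 | P0 3-4 | P3 4-17 | P2 17-28 | P4 28-39 |
Completion: P0=4  P1=2  P2=28  P3=17  P4=39
Turnaround = completion − arrival: P0=1, P1=1, P2=21, P3=13, P4=31
Total turnaround = 1 + 1 + 21 + 13 + 31 = 67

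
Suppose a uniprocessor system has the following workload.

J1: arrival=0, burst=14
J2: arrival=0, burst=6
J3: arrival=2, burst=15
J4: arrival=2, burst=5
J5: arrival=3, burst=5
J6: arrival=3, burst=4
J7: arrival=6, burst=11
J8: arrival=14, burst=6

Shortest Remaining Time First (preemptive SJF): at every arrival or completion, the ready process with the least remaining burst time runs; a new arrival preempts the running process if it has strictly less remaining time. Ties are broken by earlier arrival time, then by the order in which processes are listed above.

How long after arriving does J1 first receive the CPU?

Timeline: | J2 0-6 | J6 6-10 | J4 10-15 | J5 15-20 | J8 20-26 | J7 26-37 | J1 37-51 | J3 51-66 |
Completion: J1=51  J2=6  J3=66  J4=15  J5=20  J6=10  J7=37  J8=26
Turnaround (C−A): J1=51  J2=6  J3=64  J4=13  J5=17  J6=7  J7=31  J8=12
Response(J1) = first start − arrival = 37 − 0 = 37

37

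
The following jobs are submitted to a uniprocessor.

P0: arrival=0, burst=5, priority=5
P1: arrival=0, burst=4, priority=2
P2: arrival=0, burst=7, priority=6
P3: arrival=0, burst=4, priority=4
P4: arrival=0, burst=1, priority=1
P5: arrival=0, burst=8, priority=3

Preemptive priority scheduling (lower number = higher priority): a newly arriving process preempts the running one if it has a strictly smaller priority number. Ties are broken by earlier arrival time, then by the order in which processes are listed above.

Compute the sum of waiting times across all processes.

58

Timeline: | P4 0-1 | P1 1-5 | P5 5-13 | P3 13-17 | P0 17-22 | P2 22-29 |
Completion: P0=22  P1=5  P2=29  P3=17  P4=1  P5=13
Waiting = turnaround − burst: P0=17, P1=1, P2=22, P3=13, P4=0, P5=5
Total waiting = 17 + 1 + 22 + 13 + 0 + 5 = 58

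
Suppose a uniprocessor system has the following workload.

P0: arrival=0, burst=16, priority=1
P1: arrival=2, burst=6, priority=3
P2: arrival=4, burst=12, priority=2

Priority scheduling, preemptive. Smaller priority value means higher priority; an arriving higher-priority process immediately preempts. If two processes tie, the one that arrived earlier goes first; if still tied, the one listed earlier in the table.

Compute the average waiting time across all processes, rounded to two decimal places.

Gantt: | P0 0-16 | P2 16-28 | P1 28-34 |
Completion: P0=16  P1=34  P2=28
Waiting times: P0=0, P1=26, P2=12
Average waiting = (0+26+12) / 3 = 38/3 = 12.67

12.67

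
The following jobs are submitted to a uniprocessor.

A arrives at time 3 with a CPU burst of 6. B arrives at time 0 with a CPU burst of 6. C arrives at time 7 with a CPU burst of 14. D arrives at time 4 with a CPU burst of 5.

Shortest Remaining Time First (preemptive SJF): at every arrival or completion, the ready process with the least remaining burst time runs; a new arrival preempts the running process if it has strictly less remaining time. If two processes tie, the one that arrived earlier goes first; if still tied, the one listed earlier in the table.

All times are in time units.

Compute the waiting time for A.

8

Gantt: | B 0-6 | D 6-11 | A 11-17 | C 17-31 |
Completion: A=17  B=6  C=31  D=11
Waiting(A) = turnaround − burst = 14 − 6 = 8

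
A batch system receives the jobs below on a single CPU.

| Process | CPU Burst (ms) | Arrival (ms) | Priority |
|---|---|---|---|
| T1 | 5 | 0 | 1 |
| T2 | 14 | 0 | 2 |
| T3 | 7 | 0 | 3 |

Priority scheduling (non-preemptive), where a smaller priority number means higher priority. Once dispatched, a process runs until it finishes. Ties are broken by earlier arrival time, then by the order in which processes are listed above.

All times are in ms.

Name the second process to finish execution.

Schedule: | T1 0-5 | T2 5-19 | T3 19-26 |
Completion: T1=5  T2=19  T3=26
Finish order: T1 → T2 → T3

T2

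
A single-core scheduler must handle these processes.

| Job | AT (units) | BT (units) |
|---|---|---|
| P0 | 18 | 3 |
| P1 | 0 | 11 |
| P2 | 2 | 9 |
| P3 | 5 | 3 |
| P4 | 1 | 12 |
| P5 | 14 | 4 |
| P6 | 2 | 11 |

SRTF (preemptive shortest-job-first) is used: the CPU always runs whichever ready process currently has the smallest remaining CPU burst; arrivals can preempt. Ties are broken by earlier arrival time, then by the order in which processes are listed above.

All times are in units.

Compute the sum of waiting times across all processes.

90

Schedule: | P1 0-5 | P3 5-8 | P1 8-14 | P5 14-18 | P0 18-21 | P2 21-30 | P6 30-41 | P4 41-53 |
Completion: P0=21  P1=14  P2=30  P3=8  P4=53  P5=18  P6=41
Waiting = turnaround − burst: P0=0, P1=3, P2=19, P3=0, P4=40, P5=0, P6=28
Total waiting = 0 + 3 + 19 + 0 + 40 + 0 + 28 = 90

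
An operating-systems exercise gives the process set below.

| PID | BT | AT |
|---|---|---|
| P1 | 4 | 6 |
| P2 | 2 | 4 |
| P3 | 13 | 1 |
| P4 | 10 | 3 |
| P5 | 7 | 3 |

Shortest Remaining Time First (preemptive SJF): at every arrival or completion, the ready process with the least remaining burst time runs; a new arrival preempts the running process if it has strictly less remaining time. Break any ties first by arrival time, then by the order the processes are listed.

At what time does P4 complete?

26

Timeline: | idle 0-1 | P3 1-3 | P5 3-4 | P2 4-6 | P1 6-10 | P5 10-16 | P4 16-26 | P3 26-37 |
Completion: P1=10  P2=6  P3=37  P4=26  P5=16
Turnaround (C−A): P1=4  P2=2  P3=36  P4=23  P5=13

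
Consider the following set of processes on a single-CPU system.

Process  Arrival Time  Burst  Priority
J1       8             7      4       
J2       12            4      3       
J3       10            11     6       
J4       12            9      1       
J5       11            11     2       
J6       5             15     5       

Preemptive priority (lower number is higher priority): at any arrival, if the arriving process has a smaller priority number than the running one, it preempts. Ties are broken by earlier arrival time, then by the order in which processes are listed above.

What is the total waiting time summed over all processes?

124

Gantt: | idle 0-5 | J6 5-8 | J1 8-11 | J5 11-12 | J4 12-21 | J5 21-31 | J2 31-35 | J1 35-39 | J6 39-51 | J3 51-62 |
Completion: J1=39  J2=35  J3=62  J4=21  J5=31  J6=51
Waiting = turnaround − burst: J1=24, J2=19, J3=41, J4=0, J5=9, J6=31
Total waiting = 24 + 19 + 41 + 0 + 9 + 31 = 124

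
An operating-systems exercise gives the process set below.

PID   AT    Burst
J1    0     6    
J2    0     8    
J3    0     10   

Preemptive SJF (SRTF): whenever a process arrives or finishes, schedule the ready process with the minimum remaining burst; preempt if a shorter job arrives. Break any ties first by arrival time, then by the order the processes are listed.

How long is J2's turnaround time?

14

Timeline: | J1 0-6 | J2 6-14 | J3 14-24 |
Completion: J1=6  J2=14  J3=24
Turnaround (C−A): J1=6  J2=14  J3=24
Turnaround(J2) = completion − arrival = 14 − 0 = 14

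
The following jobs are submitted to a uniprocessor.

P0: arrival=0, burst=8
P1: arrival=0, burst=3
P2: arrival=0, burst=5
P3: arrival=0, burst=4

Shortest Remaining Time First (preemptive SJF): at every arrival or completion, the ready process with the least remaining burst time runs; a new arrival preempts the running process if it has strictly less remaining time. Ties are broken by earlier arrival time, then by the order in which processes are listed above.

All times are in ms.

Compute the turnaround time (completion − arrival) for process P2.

12

Gantt: | P1 0-3 | P3 3-7 | P2 7-12 | P0 12-20 |
Completion: P0=20  P1=3  P2=12  P3=7
Turnaround (C−A): P0=20  P1=3  P2=12  P3=7
Turnaround(P2) = completion − arrival = 12 − 0 = 12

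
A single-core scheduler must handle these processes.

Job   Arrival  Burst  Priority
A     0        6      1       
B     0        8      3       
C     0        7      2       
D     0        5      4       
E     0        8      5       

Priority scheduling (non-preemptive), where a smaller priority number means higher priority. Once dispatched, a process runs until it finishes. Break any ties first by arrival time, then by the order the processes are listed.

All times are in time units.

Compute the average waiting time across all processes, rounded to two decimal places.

Schedule: | A 0-6 | C 6-13 | B 13-21 | D 21-26 | E 26-34 |
Completion: A=6  B=21  C=13  D=26  E=34
Turnaround (C−A): A=6  B=21  C=13  D=26  E=34
Waiting times: A=0, B=13, C=6, D=21, E=26
Average waiting = (0+13+6+21+26) / 5 = 66/5 = 13.20

13.20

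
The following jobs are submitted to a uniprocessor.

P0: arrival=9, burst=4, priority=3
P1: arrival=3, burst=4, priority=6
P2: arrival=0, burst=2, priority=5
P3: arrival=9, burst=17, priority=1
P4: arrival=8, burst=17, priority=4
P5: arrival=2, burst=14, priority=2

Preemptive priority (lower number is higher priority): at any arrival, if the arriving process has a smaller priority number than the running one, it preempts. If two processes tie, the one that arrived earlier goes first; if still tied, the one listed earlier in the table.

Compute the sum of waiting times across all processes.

Schedule: | P2 0-2 | P5 2-9 | P3 9-26 | P5 26-33 | P0 33-37 | P4 37-54 | P1 54-58 |
Completion: P0=37  P1=58  P2=2  P3=26  P4=54  P5=33
Waiting = turnaround − burst: P0=24, P1=51, P2=0, P3=0, P4=29, P5=17
Total waiting = 24 + 51 + 0 + 0 + 29 + 17 = 121

121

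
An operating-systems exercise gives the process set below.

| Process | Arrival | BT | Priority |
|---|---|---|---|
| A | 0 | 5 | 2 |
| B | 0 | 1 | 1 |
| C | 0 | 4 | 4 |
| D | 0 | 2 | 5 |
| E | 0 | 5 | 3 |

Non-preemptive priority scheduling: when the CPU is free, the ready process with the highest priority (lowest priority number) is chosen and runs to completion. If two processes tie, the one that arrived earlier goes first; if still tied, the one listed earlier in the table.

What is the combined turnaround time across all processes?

50

Gantt: | B 0-1 | A 1-6 | E 6-11 | C 11-15 | D 15-17 |
Completion: A=6  B=1  C=15  D=17  E=11
Turnaround = completion − arrival: A=6, B=1, C=15, D=17, E=11
Total turnaround = 6 + 1 + 15 + 17 + 11 = 50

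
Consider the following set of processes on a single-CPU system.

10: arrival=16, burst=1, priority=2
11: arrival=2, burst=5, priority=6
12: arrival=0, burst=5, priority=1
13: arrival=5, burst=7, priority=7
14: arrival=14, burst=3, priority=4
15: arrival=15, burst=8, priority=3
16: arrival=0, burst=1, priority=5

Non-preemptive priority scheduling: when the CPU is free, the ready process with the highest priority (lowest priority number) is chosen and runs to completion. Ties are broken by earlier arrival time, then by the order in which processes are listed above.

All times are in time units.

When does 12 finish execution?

Timeline: | 12 0-5 | 16 5-6 | 11 6-11 | 13 11-18 | 10 18-19 | 15 19-27 | 14 27-30 |
Completion: 10=19  11=11  12=5  13=18  14=30  15=27  16=6
Turnaround (C−A): 10=3  11=9  12=5  13=13  14=16  15=12  16=6

5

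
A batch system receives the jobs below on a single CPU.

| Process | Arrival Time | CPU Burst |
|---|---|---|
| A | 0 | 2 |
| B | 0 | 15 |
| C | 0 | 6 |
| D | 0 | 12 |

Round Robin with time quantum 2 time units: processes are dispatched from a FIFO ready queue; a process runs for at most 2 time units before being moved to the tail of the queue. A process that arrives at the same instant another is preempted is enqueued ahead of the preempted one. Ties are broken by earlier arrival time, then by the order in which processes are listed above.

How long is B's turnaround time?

Schedule: | A 0-2 | B 2-4 | C 4-6 | D 6-8 | B 8-10 | C 10-12 | D 12-14 | B 14-16 | C 16-18 | D 18-20 | B 20-22 | D 22-24 | B 24-26 | D 26-28 | B 28-30 | D 30-32 | B 32-35 |
Completion: A=2  B=35  C=18  D=32
Turnaround(B) = completion − arrival = 35 − 0 = 35

35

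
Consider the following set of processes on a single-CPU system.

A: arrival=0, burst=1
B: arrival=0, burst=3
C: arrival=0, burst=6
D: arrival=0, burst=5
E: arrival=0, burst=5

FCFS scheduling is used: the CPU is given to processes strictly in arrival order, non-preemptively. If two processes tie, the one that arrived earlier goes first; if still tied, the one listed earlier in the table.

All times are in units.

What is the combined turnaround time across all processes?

50

Timeline: | A 0-1 | B 1-4 | C 4-10 | D 10-15 | E 15-20 |
Completion: A=1  B=4  C=10  D=15  E=20
Turnaround (C−A): A=1  B=4  C=10  D=15  E=20
Turnaround = completion − arrival: A=1, B=4, C=10, D=15, E=20
Total turnaround = 1 + 4 + 10 + 15 + 20 = 50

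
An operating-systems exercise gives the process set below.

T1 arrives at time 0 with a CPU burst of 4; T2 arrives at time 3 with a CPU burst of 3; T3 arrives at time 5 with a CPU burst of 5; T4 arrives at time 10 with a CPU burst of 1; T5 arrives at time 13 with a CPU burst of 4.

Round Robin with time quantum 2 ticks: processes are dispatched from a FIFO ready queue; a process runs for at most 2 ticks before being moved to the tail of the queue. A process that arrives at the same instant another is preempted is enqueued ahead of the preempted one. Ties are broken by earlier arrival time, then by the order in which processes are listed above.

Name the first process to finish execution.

Timeline: | T1 0-4 | T2 4-6 | T3 6-8 | T2 8-9 | T3 9-11 | T4 11-12 | T3 12-13 | T5 13-17 |
Completion: T1=4  T2=9  T3=13  T4=12  T5=17
Turnaround (C−A): T1=4  T2=6  T3=8  T4=2  T5=4
Finish order: T1 → T2 → T4 → T3 → T5

T1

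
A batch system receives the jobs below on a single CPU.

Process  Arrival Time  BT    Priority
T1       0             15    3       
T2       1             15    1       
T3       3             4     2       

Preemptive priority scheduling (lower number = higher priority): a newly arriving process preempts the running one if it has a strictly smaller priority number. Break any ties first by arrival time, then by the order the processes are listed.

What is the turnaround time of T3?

17

Gantt: | T1 0-1 | T2 1-16 | T3 16-20 | T1 20-34 |
Completion: T1=34  T2=16  T3=20
Turnaround (C−A): T1=34  T2=15  T3=17
Turnaround(T3) = completion − arrival = 20 − 3 = 17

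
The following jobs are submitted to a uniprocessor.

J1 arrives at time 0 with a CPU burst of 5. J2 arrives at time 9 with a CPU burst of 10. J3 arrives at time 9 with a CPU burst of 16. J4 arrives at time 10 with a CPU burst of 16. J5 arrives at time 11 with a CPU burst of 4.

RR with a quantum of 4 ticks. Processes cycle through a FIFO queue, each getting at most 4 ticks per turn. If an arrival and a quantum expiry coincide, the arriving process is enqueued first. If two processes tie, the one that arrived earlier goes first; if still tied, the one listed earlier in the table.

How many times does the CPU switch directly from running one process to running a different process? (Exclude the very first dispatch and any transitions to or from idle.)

Timeline: | J1 0-5 | idle 5-9 | J2 9-13 | J3 13-17 | J4 17-21 | J5 21-25 | J2 25-29 | J3 29-33 | J4 33-37 | J2 37-39 | J3 39-43 | J4 43-47 | J3 47-51 | J4 51-55 |
Completion: J1=5  J2=39  J3=51  J4=55  J5=25
Turnaround (C−A): J1=5  J2=30  J3=42  J4=45  J5=14

11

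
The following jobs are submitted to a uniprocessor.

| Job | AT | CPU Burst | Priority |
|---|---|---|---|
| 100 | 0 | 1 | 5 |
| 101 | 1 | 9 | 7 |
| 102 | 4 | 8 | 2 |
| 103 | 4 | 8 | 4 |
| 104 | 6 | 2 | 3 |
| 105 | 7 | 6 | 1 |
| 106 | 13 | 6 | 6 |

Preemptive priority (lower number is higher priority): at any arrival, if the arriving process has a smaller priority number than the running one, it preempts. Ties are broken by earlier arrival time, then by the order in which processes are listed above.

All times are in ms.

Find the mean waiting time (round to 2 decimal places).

11.29

Gantt: | 100 0-1 | 101 1-4 | 102 4-7 | 105 7-13 | 102 13-18 | 104 18-20 | 103 20-28 | 106 28-34 | 101 34-40 |
Completion: 100=1  101=40  102=18  103=28  104=20  105=13  106=34
Turnaround (C−A): 100=1  101=39  102=14  103=24  104=14  105=6  106=21
Waiting times: 100=0, 101=30, 102=6, 103=16, 104=12, 105=0, 106=15
Average waiting = (0+30+6+16+12+0+15) / 7 = 79/7 = 11.29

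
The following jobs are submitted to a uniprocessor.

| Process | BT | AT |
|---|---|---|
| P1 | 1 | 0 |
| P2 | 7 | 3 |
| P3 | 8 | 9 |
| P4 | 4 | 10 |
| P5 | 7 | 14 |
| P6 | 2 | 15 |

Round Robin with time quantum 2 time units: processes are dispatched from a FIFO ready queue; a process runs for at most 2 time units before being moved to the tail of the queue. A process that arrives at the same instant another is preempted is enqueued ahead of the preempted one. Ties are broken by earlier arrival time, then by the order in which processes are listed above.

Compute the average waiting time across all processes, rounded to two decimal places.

5.67

Gantt: | P1 0-1 | idle 1-3 | P2 3-9 | P3 9-11 | P2 11-12 | P4 12-14 | P3 14-16 | P5 16-18 | P4 18-20 | P6 20-22 | P3 22-24 | P5 24-26 | P3 26-28 | P5 28-31 |
Completion: P1=1  P2=12  P3=28  P4=20  P5=31  P6=22
Turnaround (C−A): P1=1  P2=9  P3=19  P4=10  P5=17  P6=7
Waiting times: P1=0, P2=2, P3=11, P4=6, P5=10, P6=5
Average waiting = (0+2+11+6+10+5) / 6 = 34/6 = 5.67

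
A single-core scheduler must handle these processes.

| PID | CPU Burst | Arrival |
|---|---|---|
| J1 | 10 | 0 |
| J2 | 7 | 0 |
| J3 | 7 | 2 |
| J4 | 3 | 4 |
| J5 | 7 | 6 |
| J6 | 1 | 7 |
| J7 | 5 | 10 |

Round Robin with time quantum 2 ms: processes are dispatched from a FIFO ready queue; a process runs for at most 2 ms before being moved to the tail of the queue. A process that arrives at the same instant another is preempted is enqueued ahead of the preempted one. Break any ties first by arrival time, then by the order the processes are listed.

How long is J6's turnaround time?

10

Schedule: | J1 0-2 | J2 2-4 | J3 4-6 | J1 6-8 | J4 8-10 | J2 10-12 | J5 12-14 | J3 14-16 | J6 16-17 | J1 17-19 | J7 19-21 | J4 21-22 | J2 22-24 | J5 24-26 | J3 26-28 | J1 28-30 | J7 30-32 | J2 32-33 | J5 33-35 | J3 35-36 | J1 36-38 | J7 38-39 | J5 39-40 |
Completion: J1=38  J2=33  J3=36  J4=22  J5=40  J6=17  J7=39
Turnaround (C−A): J1=38  J2=33  J3=34  J4=18  J5=34  J6=10  J7=29
Turnaround(J6) = completion − arrival = 17 − 7 = 10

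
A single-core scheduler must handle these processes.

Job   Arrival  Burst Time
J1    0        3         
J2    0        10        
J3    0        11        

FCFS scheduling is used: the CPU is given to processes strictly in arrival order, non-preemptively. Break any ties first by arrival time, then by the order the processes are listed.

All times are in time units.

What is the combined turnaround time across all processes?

40

Gantt: | J1 0-3 | J2 3-13 | J3 13-24 |
Completion: J1=3  J2=13  J3=24
Turnaround (C−A): J1=3  J2=13  J3=24
Turnaround = completion − arrival: J1=3, J2=13, J3=24
Total turnaround = 3 + 13 + 24 = 40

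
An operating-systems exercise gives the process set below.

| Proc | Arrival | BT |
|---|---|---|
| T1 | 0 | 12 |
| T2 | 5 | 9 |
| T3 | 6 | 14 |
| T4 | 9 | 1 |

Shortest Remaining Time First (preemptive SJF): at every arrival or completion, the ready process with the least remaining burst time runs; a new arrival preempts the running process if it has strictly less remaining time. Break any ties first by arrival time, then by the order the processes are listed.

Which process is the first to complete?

T4

Timeline: | T1 0-9 | T4 9-10 | T1 10-13 | T2 13-22 | T3 22-36 |
Completion: T1=13  T2=22  T3=36  T4=10
Finish order: T4 → T1 → T2 → T3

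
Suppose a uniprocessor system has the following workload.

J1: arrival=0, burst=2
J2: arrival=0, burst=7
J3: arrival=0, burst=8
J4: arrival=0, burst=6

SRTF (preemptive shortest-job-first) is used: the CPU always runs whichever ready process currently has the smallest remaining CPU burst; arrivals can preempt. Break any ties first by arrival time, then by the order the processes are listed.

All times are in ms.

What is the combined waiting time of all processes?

Timeline: | J1 0-2 | J4 2-8 | J2 8-15 | J3 15-23 |
Completion: J1=2  J2=15  J3=23  J4=8
Waiting = turnaround − burst: J1=0, J2=8, J3=15, J4=2
Total waiting = 0 + 8 + 15 + 2 = 25

25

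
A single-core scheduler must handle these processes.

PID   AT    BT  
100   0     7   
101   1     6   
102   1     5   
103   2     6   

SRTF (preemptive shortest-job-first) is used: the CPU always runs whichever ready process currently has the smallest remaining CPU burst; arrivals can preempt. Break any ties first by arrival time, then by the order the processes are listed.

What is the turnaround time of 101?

Timeline: | 100 0-1 | 102 1-6 | 100 6-12 | 101 12-18 | 103 18-24 |
Completion: 100=12  101=18  102=6  103=24
Turnaround (C−A): 100=12  101=17  102=5  103=22
Turnaround(101) = completion − arrival = 18 − 1 = 17

17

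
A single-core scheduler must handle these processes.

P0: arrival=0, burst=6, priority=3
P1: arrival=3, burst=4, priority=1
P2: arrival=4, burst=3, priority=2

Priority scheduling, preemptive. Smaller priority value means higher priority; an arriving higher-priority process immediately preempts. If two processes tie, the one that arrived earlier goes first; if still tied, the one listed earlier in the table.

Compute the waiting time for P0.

7

Gantt: | P0 0-3 | P1 3-7 | P2 7-10 | P0 10-13 |
Completion: P0=13  P1=7  P2=10
Turnaround (C−A): P0=13  P1=4  P2=6
Waiting(P0) = turnaround − burst = 13 − 6 = 7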